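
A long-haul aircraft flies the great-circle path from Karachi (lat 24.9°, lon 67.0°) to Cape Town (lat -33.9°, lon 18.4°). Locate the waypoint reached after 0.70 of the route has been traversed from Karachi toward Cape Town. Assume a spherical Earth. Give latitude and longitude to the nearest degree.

≈ lat -17°, lon 35°

Convert each endpoint to a unit vector on the sphere (x = cos φ cos λ, y = cos φ sin λ, z = sin φ).
The central angle between the endpoints is δ = arccos(p₁·p₂) ≈ 1.305 rad (74.7°).
Interpolate at f = 0.70 with slerp weights a = sin((1−f)δ)/sin δ ≈ 0.395, b = sin(fδ)/sin δ ≈ 0.820.
p = a·p₁ + b·p₂ ≈ (0.786, 0.545, -0.291); φ = arcsin(p_z) ≈ -16.92°, λ = atan2(p_y, p_x) ≈ 34.73°.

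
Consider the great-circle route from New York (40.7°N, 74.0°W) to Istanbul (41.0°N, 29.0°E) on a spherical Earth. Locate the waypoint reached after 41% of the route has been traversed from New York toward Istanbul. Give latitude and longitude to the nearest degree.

Write both endpoints as unit vectors p₁, p₂ with components (cos φ cos λ, cos φ sin λ, sin φ).
The central angle between the endpoints is δ = arccos(p₁·p₂) ≈ 1.267 rad (72.6°).
Interpolate at f = 0.41 with slerp weights a = sin((1−f)δ)/sin δ ≈ 0.712, b = sin(fδ)/sin δ ≈ 0.520.
p = a·p₁ + b·p₂ ≈ (0.492, -0.329, 0.806); φ = arcsin(p_z) ≈ 53.70°, λ = atan2(p_y, p_x) ≈ -33.74°.

≈ (54°N, 34°W)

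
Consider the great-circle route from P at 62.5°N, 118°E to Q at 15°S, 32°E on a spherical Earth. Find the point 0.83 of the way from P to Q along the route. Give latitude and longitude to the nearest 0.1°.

≈ 0.3°N, 40.0°E

Write both endpoints as unit vectors p₁, p₂ with components (cos φ cos λ, cos φ sin λ, sin φ).
The central angle between the endpoints is δ = arccos(p₁·p₂) ≈ 1.771 rad (101.4°).
Interpolate at f = 0.83 with slerp weights a = sin((1−f)δ)/sin δ ≈ 0.302, b = sin(fδ)/sin δ ≈ 1.015.
p = a·p₁ + b·p₂ ≈ (0.766, 0.643, 0.006); φ = arcsin(p_z) ≈ 0.32°, λ = atan2(p_y, p_x) ≈ 40.01°.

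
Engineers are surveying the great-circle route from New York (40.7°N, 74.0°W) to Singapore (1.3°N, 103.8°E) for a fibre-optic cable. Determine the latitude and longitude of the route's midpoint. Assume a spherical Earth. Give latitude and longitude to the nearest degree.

≈ 70°N, 97°E

Convert each endpoint to a unit vector on the sphere (x = cos φ cos λ, y = cos φ sin λ, z = sin φ).
The central angle between the endpoints is δ = arccos(p₁·p₂) ≈ 2.408 rad (138.0°).
Interpolate at f = 1/2 with slerp weights a = sin((1−f)δ)/sin δ ≈ 1.394, b = sin(fδ)/sin δ ≈ 1.394.
p = a·p₁ + b·p₂ ≈ (-0.041, 0.337, 0.940); φ = arcsin(p_z) ≈ 70.13°, λ = atan2(p_y, p_x) ≈ 96.95°.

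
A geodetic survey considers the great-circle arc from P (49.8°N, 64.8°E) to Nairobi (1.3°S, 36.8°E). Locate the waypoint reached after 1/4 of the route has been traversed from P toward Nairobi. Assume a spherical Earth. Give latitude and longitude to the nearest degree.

Write both endpoints as unit vectors p₁, p₂ with components (cos φ cos λ, cos φ sin λ, sin φ).
The central angle between the endpoints is δ = arccos(p₁·p₂) ≈ 0.986 rad (56.5°).
Interpolate at f = 1/4 with slerp weights a = sin((1−f)δ)/sin δ ≈ 0.808, b = sin(fδ)/sin δ ≈ 0.293.
p = a·p₁ + b·p₂ ≈ (0.456, 0.647, 0.611); φ = arcsin(p_z) ≈ 37.64°, λ = atan2(p_y, p_x) ≈ 54.81°.

≈ (38°N, 55°E)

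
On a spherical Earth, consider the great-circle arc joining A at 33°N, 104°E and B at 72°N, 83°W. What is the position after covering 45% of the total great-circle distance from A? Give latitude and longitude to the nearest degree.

≈ 67°N, 107°E

Convert each endpoint to a unit vector on the sphere (x = cos φ cos λ, y = cos φ sin λ, z = sin φ).
The central angle between the endpoints is δ = arccos(p₁·p₂) ≈ 1.307 rad (74.9°).
Interpolate at f = 0.45 with slerp weights a = sin((1−f)δ)/sin δ ≈ 0.682, b = sin(fδ)/sin δ ≈ 0.575.
p = a·p₁ + b·p₂ ≈ (-0.117, 0.379, 0.918); φ = arcsin(p_z) ≈ 66.65°, λ = atan2(p_y, p_x) ≈ 107.13°.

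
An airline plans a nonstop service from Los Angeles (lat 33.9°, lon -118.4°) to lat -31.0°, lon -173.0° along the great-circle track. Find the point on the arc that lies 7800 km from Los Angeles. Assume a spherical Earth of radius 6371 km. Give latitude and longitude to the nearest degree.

Write both endpoints as unit vectors p₁, p₂ with components (cos φ cos λ, cos φ sin λ, sin φ).
The central angle between the endpoints is δ = arccos(p₁·p₂) ≈ 1.446 rad (82.8°). The total great-circle distance is δ·R ≈ 1.446 × 6371 ≈ 9210 km, so the target fraction is f = 7800/9210 ≈ 0.847.
Interpolate at f ≈ 0.847 with slerp weights a = sin((1−f)δ)/sin δ ≈ 0.221, b = sin(fδ)/sin δ ≈ 0.948.
p = a·p₁ + b·p₂ ≈ (-0.894, -0.261, -0.365); φ = arcsin(p_z) ≈ -21.40°, λ = atan2(p_y, p_x) ≈ -163.75°.

≈ lat -21°, lon -164°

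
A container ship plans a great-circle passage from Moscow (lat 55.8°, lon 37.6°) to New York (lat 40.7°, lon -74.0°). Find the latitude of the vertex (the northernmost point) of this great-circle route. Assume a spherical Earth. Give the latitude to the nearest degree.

≈ 65°

The great circle lies in the plane with unit normal n̂ = (p₁ × p₂)/|p₁ × p₂|.
Here n̂_z ≈ -0.429; the vertex latitude is φ_max = arccos|n̂_z| ≈ 64.6°.
Check via Clairaut: cos φ_max = |cos φ₁| · sin C = cos(55.8°)·sin(49.7°) ≈ 0.429, again giving ≈ 64.6°.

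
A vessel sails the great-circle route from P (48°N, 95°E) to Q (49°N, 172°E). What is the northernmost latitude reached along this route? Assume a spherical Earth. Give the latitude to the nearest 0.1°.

The great circle lies in the plane with unit normal n̂ = (p₁ × p₂)/|p₁ × p₂|.
Here n̂_z ≈ +0.569; the vertex latitude is φ_max = arccos|n̂_z| ≈ 55.3°.

≈ 55.3°N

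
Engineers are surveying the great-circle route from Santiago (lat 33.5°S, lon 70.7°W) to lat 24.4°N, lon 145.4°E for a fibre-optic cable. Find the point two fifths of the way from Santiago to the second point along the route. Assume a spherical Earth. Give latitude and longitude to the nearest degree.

Convert each endpoint to a unit vector on the sphere (x = cos φ cos λ, y = cos φ sin λ, z = sin φ).
The central angle between the endpoints is δ = arccos(p₁·p₂) ≈ 2.571 rad (147.3°).
Interpolate at f = 2/5 with slerp weights a = sin((1−f)δ)/sin δ ≈ 1.851, b = sin(fδ)/sin δ ≈ 1.586.
p = a·p₁ + b·p₂ ≈ (-0.679, -0.637, -0.366); φ = arcsin(p_z) ≈ -21.49°, λ = atan2(p_y, p_x) ≈ -136.83°.

≈ lat 21°S, lon 137°W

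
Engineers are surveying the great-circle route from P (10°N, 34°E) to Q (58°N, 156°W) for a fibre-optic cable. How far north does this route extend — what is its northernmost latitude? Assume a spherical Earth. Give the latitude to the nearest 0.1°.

≈ 84.4°N

The great circle lies in the plane with unit normal n̂ = (p₁ × p₂)/|p₁ × p₂|.
Here n̂_z ≈ +0.097; the vertex latitude is φ_max = arccos|n̂_z| ≈ 84.4°.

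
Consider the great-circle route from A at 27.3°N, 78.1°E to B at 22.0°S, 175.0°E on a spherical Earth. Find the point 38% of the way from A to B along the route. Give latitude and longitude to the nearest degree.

Write both endpoints as unit vectors p₁, p₂ with components (cos φ cos λ, cos φ sin λ, sin φ).
The central angle between the endpoints is δ = arccos(p₁·p₂) ≈ 1.845 rad (105.7°).
Interpolate at f = 0.38 with slerp weights a = sin((1−f)δ)/sin δ ≈ 0.946, b = sin(fδ)/sin δ ≈ 0.670.
p = a·p₁ + b·p₂ ≈ (-0.446, 0.876, 0.183); φ = arcsin(p_z) ≈ 10.53°, λ = atan2(p_y, p_x) ≈ 116.96°.

≈ 11°N, 117°E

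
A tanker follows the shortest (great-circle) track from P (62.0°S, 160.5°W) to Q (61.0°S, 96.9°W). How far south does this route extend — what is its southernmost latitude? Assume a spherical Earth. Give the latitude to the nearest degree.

≈ 65°S

The great circle lies in the plane with unit normal n̂ = (p₁ × p₂)/|p₁ × p₂|.
Here n̂_z ≈ +0.419; the vertex latitude is φ_max = arccos|n̂_z| ≈ 65.2°.
Check via Clairaut: cos φ_max = |cos φ₁| · sin C = cos(62.0°)·sin(116.9°) ≈ 0.419, again giving ≈ 65.2°.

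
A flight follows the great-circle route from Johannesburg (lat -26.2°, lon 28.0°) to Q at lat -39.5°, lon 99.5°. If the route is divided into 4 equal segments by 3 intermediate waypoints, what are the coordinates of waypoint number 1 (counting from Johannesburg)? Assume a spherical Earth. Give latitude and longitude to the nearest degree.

≈ lat -33°, lon 43°

The haversine formula gives a central angle δ ≈ 1.047 rad (60.0°) between the endpoints.
Interpolate at f = 1/4 with slerp weights a = sin((1−f)δ)/sin δ ≈ 0.816, b = sin(fδ)/sin δ ≈ 0.299.
p = a·p₁ + b·p₂ ≈ (0.609, 0.571, -0.551); φ = arcsin(p_z) ≈ -33.40°, λ = atan2(p_y, p_x) ≈ 43.18°.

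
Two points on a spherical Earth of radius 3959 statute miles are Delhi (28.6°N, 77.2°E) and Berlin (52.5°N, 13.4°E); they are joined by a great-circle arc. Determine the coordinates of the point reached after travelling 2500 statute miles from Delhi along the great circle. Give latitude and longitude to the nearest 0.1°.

≈ (49.5°N, 38.2°E)

From cos δ = sin φ₁ sin φ₂ + cos φ₁ cos φ₂ cos Δλ, the central angle is δ ≈ 0.907 rad (52.0°). The total great-circle distance is δ·R ≈ 0.907 × 3959 ≈ 3593 mi, so the target fraction is f = 2500/3593 ≈ 0.696.
Interpolate at f ≈ 0.696 with slerp weights a = sin((1−f)δ)/sin δ ≈ 0.346, b = sin(fδ)/sin δ ≈ 0.749.
p = a·p₁ + b·p₂ ≈ (0.511, 0.402, 0.760); φ = arcsin(p_z) ≈ 49.46°, λ = atan2(p_y, p_x) ≈ 38.18°.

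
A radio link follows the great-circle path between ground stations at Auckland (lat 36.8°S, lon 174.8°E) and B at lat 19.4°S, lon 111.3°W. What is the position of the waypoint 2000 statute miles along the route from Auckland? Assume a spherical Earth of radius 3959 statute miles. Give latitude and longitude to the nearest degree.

≈ lat 35°S, lon 149°W

Convert each endpoint to a unit vector on the sphere (x = cos φ cos λ, y = cos φ sin λ, z = sin φ).
The central angle between the endpoints is δ = arccos(p₁·p₂) ≈ 1.150 rad (65.9°). The total great-circle distance is δ·R ≈ 1.150 × 3959 ≈ 4553 mi, so the target fraction is f = 2000/4553 ≈ 0.439.
Interpolate at f ≈ 0.439 with slerp weights a = sin((1−f)δ)/sin δ ≈ 0.659, b = sin(fδ)/sin δ ≈ 0.530.
p = a·p₁ + b·p₂ ≈ (-0.707, -0.418, -0.571); φ = arcsin(p_z) ≈ -34.79°, λ = atan2(p_y, p_x) ≈ -149.39°.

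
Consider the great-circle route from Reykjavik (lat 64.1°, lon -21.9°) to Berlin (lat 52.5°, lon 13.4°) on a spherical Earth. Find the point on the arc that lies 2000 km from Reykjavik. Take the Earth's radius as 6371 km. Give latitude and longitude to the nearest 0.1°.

Convert each endpoint to a unit vector on the sphere (x = cos φ cos λ, y = cos φ sin λ, z = sin φ).
The central angle between the endpoints is δ = arccos(p₁·p₂) ≈ 0.375 rad (21.5°). The total great-circle distance is δ·R ≈ 0.375 × 6371 ≈ 2386 km, so the target fraction is f = 2000/2386 ≈ 0.838.
Interpolate at f ≈ 0.838 with slerp weights a = sin((1−f)δ)/sin δ ≈ 0.166, b = sin(fδ)/sin δ ≈ 0.844.
p = a·p₁ + b·p₂ ≈ (0.567, 0.092, 0.819); φ = arcsin(p_z) ≈ 54.94°, λ = atan2(p_y, p_x) ≈ 9.23°.

≈ lat 54.9°, lon 9.2°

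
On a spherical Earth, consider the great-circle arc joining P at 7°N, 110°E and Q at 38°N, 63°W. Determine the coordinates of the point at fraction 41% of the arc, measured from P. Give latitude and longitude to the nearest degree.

Write both endpoints as unit vectors p₁, p₂ with components (cos φ cos λ, cos φ sin λ, sin φ).
The central angle between the endpoints is δ = arccos(p₁·p₂) ≈ 2.348 rad (134.5°).
Interpolate at f = 0.41 with slerp weights a = sin((1−f)δ)/sin δ ≈ 1.379, b = sin(fδ)/sin δ ≈ 1.151.
p = a·p₁ + b·p₂ ≈ (-0.056, 0.478, 0.877); φ = arcsin(p_z) ≈ 61.26°, λ = atan2(p_y, p_x) ≈ 96.71°.

≈ 61°N, 97°E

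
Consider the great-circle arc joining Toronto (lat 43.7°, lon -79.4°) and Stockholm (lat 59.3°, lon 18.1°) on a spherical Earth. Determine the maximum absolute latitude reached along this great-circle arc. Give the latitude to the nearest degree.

The great circle lies in the plane with unit normal n̂ = (p₁ × p₂)/|p₁ × p₂|.
Here n̂_z ≈ +0.437; the vertex latitude is φ_max = arccos|n̂_z| ≈ 64.1°.
Check via Clairaut: cos φ_max = |cos φ₁| · sin C = cos(43.7°)·sin(37.2°) ≈ 0.437, again giving ≈ 64.1°.

≈ 64°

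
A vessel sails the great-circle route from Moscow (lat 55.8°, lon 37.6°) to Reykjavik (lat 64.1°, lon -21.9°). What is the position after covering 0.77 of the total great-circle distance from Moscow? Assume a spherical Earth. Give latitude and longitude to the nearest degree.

≈ lat 65°, lon -6°

Convert each endpoint to a unit vector on the sphere (x = cos φ cos λ, y = cos φ sin λ, z = sin φ).
The central angle between the endpoints is δ = arccos(p₁·p₂) ≈ 0.518 rad (29.7°).
Interpolate at f = 0.77 with slerp weights a = sin((1−f)δ)/sin δ ≈ 0.240, b = sin(fδ)/sin δ ≈ 0.784.
p = a·p₁ + b·p₂ ≈ (0.425, -0.045, 0.904); φ = arcsin(p_z) ≈ 64.71°, λ = atan2(p_y, p_x) ≈ -6.11°.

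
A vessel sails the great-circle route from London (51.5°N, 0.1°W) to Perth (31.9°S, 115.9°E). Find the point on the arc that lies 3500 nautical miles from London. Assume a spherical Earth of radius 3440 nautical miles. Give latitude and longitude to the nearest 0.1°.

The haversine formula gives a central angle δ ≈ 2.272 rad (130.2°) between the endpoints. The total great-circle distance is δ·R ≈ 2.272 × 3440 ≈ 7816 nmi, so the target fraction is f = 3500/7816 ≈ 0.448.
Interpolate at f ≈ 0.448 with slerp weights a = sin((1−f)δ)/sin δ ≈ 1.244, b = sin(fδ)/sin δ ≈ 1.114.
p = a·p₁ + b·p₂ ≈ (0.361, 0.849, 0.385); φ = arcsin(p_z) ≈ 22.65°, λ = atan2(p_y, p_x) ≈ 66.94°.

≈ 22.7°N, 66.9°E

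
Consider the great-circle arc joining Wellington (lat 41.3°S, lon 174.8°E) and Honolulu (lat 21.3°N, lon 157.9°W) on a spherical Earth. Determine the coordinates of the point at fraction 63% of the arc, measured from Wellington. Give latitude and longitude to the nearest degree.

Convert each endpoint to a unit vector on the sphere (x = cos φ cos λ, y = cos φ sin λ, z = sin φ).
The central angle between the endpoints is δ = arccos(p₁·p₂) ≈ 1.179 rad (67.5°).
Interpolate at f = 0.63 with slerp weights a = sin((1−f)δ)/sin δ ≈ 0.457, b = sin(fδ)/sin δ ≈ 0.732.
p = a·p₁ + b·p₂ ≈ (-0.974, -0.225, -0.036); φ = arcsin(p_z) ≈ -2.06°, λ = atan2(p_y, p_x) ≈ -166.97°.

≈ lat 2°S, lon 167°W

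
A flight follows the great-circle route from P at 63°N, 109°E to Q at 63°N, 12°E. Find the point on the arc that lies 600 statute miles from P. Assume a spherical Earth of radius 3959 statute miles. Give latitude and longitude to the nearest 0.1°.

Convert each endpoint to a unit vector on the sphere (x = cos φ cos λ, y = cos φ sin λ, z = sin φ).
The central angle between the endpoints is δ = arccos(p₁·p₂) ≈ 0.694 rad (39.8°). The total great-circle distance is δ·R ≈ 0.694 × 3959 ≈ 2747 mi, so the target fraction is f = 600/2747 ≈ 0.218.
Interpolate at f ≈ 0.218 with slerp weights a = sin((1−f)δ)/sin δ ≈ 0.807, b = sin(fδ)/sin δ ≈ 0.236.
p = a·p₁ + b·p₂ ≈ (-0.014, 0.369, 0.929); φ = arcsin(p_z) ≈ 68.35°, λ = atan2(p_y, p_x) ≈ 92.24°.

≈ 68.3°N, 92.2°E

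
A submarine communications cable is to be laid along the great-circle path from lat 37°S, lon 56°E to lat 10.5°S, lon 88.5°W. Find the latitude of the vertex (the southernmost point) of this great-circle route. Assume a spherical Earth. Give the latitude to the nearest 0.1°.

≈ 57.5°S

The great circle lies in the plane with unit normal n̂ = (p₁ × p₂)/|p₁ × p₂|.
Here n̂_z ≈ -0.538; the vertex latitude is φ_max = arccos|n̂_z| ≈ 57.5°.
Check via Clairaut: cos φ_max = |cos φ₁| · sin C = cos(37.0°)·sin(137.7°) ≈ 0.538, again giving ≈ 57.5°.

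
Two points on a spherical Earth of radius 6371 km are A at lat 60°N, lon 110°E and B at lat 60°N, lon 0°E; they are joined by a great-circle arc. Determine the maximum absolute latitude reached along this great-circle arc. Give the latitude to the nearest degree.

The great circle lies in the plane with unit normal n̂ = (p₁ × p₂)/|p₁ × p₂|.
Here n̂_z ≈ -0.314; the vertex latitude is φ_max = arccos|n̂_z| ≈ 71.7°.
Check via Clairaut: cos φ_max = |cos φ₁| · sin C = cos(60.0°)·sin(39.0°) ≈ 0.314, again giving ≈ 71.7°.

≈ 72°N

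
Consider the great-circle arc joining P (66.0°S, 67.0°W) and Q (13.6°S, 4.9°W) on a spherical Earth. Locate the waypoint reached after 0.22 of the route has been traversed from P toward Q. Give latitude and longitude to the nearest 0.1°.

The haversine formula gives a central angle δ ≈ 1.159 rad (66.4°) between the endpoints.
Interpolate at f = 0.22 with slerp weights a = sin((1−f)δ)/sin δ ≈ 0.858, b = sin(fδ)/sin δ ≈ 0.275.
p = a·p₁ + b·p₂ ≈ (0.403, -0.344, -0.848); φ = arcsin(p_z) ≈ -58.01°, λ = atan2(p_y, p_x) ≈ -40.49°.

≈ (58.0°S, 40.5°W)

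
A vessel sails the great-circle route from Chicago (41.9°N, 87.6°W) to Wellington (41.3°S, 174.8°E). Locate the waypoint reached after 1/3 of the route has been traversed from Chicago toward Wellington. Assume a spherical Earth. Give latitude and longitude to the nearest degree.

≈ (16°N, 123°W)

Write both endpoints as unit vectors p₁, p₂ with components (cos φ cos λ, cos φ sin λ, sin φ).
The central angle between the endpoints is δ = arccos(p₁·p₂) ≈ 2.111 rad (121.0°).
Interpolate at f = 1/3 with slerp weights a = sin((1−f)δ)/sin δ ≈ 1.151, b = sin(fδ)/sin δ ≈ 0.755.
p = a·p₁ + b·p₂ ≈ (-0.529, -0.804, 0.270); φ = arcsin(p_z) ≈ 15.69°, λ = atan2(p_y, p_x) ≈ -123.32°.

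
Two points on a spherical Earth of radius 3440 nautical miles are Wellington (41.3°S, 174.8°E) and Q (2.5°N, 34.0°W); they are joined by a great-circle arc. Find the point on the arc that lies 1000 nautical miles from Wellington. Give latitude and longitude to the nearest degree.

Write both endpoints as unit vectors p₁, p₂ with components (cos φ cos λ, cos φ sin λ, sin φ).
The central angle between the endpoints is δ = arccos(p₁·p₂) ≈ 2.327 rad (133.4°). The total great-circle distance is δ·R ≈ 2.327 × 3440 ≈ 8006 nmi, so the target fraction is f = 1000/8006 ≈ 0.125.
Interpolate at f ≈ 0.125 with slerp weights a = sin((1−f)δ)/sin δ ≈ 1.229, b = sin(fδ)/sin δ ≈ 0.394.
p = a·p₁ + b·p₂ ≈ (-0.593, -0.137, -0.794); φ = arcsin(p_z) ≈ -52.53°, λ = atan2(p_y, p_x) ≈ -167.03°.

≈ (53°S, 167°W)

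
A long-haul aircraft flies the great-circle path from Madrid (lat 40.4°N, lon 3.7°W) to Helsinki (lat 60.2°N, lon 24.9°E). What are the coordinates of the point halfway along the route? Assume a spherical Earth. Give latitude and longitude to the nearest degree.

From cos δ = sin φ₁ sin φ₂ + cos φ₁ cos φ₂ cos Δλ, the central angle is δ ≈ 0.463 rad (26.5°).
Interpolate at f = 1/2 with slerp weights a = sin((1−f)δ)/sin δ ≈ 0.514, b = sin(fδ)/sin δ ≈ 0.514.
p = a·p₁ + b·p₂ ≈ (0.622, 0.082, 0.779); φ = arcsin(p_z) ≈ 51.14°, λ = atan2(p_y, p_x) ≈ 7.53°.

≈ lat 51°N, lon 8°E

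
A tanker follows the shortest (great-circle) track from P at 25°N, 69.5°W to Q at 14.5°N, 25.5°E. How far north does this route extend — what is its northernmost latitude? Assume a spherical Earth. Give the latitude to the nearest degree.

The great circle lies in the plane with unit normal n̂ = (p₁ × p₂)/|p₁ × p₂|.
Here n̂_z ≈ +0.874; the vertex latitude is φ_max = arccos|n̂_z| ≈ 29.0°.

≈ 29°N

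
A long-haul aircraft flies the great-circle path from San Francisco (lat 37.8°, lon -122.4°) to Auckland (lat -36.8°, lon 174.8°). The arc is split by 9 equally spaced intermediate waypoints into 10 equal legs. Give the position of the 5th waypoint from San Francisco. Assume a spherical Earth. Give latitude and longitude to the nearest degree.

Convert each endpoint to a unit vector on the sphere (x = cos φ cos λ, y = cos φ sin λ, z = sin φ).
The central angle between the endpoints is δ = arccos(p₁·p₂) ≈ 1.649 rad (94.5°).
Interpolate at f = 5/10 with slerp weights a = sin((1−f)δ)/sin δ ≈ 0.736, b = sin(fδ)/sin δ ≈ 0.736.
p = a·p₁ + b·p₂ ≈ (-0.899, -0.438, 0.010); φ = arcsin(p_z) ≈ 0.59°, λ = atan2(p_y, p_x) ≈ -154.03°.

≈ lat 1°, lon -154°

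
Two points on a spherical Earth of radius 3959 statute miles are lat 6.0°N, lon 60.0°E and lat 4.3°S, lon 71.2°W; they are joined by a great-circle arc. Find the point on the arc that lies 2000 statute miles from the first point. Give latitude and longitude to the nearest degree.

≈ lat 5°N, lon 31°E

From cos δ = sin φ₁ sin φ₂ + cos φ₁ cos φ₂ cos Δλ, the central angle is δ ≈ 2.293 rad (131.4°). The total great-circle distance is δ·R ≈ 2.293 × 3959 ≈ 9078 mi, so the target fraction is f = 2000/9078 ≈ 0.220.
Interpolate at f ≈ 0.220 with slerp weights a = sin((1−f)δ)/sin δ ≈ 1.301, b = sin(fδ)/sin δ ≈ 0.645.
p = a·p₁ + b·p₂ ≈ (0.854, 0.512, 0.088); φ = arcsin(p_z) ≈ 5.03°, λ = atan2(p_y, p_x) ≈ 30.93°.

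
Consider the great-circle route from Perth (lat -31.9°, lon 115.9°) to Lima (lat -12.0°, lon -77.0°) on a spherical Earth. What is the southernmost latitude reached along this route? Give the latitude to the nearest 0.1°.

The great circle lies in the plane with unit normal n̂ = (p₁ × p₂)/|p₁ × p₂|.
Here n̂_z ≈ +0.259; the vertex latitude is φ_max = arccos|n̂_z| ≈ 75.0°.

≈ -75.0°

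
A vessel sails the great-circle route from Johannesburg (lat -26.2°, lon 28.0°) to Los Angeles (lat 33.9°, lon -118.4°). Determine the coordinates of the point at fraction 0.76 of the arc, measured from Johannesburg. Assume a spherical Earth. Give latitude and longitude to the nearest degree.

Convert each endpoint to a unit vector on the sphere (x = cos φ cos λ, y = cos φ sin λ, z = sin φ).
The central angle between the endpoints is δ = arccos(p₁·p₂) ≈ 2.619 rad (150.1°).
Interpolate at f = 0.76 with slerp weights a = sin((1−f)δ)/sin δ ≈ 1.178, b = sin(fδ)/sin δ ≈ 1.830.
p = a·p₁ + b·p₂ ≈ (0.211, -0.840, 0.500); φ = arcsin(p_z) ≈ 30.03°, λ = atan2(p_y, p_x) ≈ -75.89°.

≈ lat 30°, lon -76°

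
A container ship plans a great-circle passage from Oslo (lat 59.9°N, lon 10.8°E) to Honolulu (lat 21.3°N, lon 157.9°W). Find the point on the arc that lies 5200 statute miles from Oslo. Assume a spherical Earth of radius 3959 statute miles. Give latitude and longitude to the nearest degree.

Write both endpoints as unit vectors p₁, p₂ with components (cos φ cos λ, cos φ sin λ, sin φ).
The central angle between the endpoints is δ = arccos(p₁·p₂) ≈ 1.715 rad (98.3°). The total great-circle distance is δ·R ≈ 1.715 × 3959 ≈ 6791 mi, so the target fraction is f = 5200/6791 ≈ 0.766.
Interpolate at f ≈ 0.766 with slerp weights a = sin((1−f)δ)/sin δ ≈ 0.395, b = sin(fδ)/sin δ ≈ 0.977.
p = a·p₁ + b·p₂ ≈ (-0.649, -0.305, 0.697); φ = arcsin(p_z) ≈ 44.18°, λ = atan2(p_y, p_x) ≈ -154.80°.

≈ lat 44°N, lon 155°W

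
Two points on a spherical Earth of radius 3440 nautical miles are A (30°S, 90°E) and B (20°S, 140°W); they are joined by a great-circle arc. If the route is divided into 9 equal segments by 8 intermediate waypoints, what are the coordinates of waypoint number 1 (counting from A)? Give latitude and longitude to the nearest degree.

From cos δ = sin φ₁ sin φ₂ + cos φ₁ cos φ₂ cos Δλ, the central angle is δ ≈ 1.931 rad (110.6°).
Interpolate at f = 1/9 with slerp weights a = sin((1−f)δ)/sin δ ≈ 1.057, b = sin(fδ)/sin δ ≈ 0.227.
p = a·p₁ + b·p₂ ≈ (-0.164, 0.778, -0.606); φ = arcsin(p_z) ≈ -37.33°, λ = atan2(p_y, p_x) ≈ 101.88°.

≈ (37°S, 102°E)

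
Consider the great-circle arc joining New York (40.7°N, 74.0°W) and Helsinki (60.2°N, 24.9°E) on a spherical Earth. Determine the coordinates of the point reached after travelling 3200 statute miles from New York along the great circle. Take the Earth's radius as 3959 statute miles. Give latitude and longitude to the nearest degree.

Convert each endpoint to a unit vector on the sphere (x = cos φ cos λ, y = cos φ sin λ, z = sin φ).
The central angle between the endpoints is δ = arccos(p₁·p₂) ≈ 1.038 rad (59.5°). The total great-circle distance is δ·R ≈ 1.038 × 3959 ≈ 4111 mi, so the target fraction is f = 3200/4111 ≈ 0.778.
Interpolate at f ≈ 0.778 with slerp weights a = sin((1−f)δ)/sin δ ≈ 0.265, b = sin(fδ)/sin δ ≈ 0.839.
p = a·p₁ + b·p₂ ≈ (0.434, -0.017, 0.901); φ = arcsin(p_z) ≈ 64.28°, λ = atan2(p_y, p_x) ≈ -2.29°.

≈ 64°N, 2°W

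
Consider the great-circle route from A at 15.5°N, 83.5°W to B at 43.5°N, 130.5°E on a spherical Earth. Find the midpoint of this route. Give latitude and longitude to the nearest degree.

≈ 60°N, 132°W

Write both endpoints as unit vectors p₁, p₂ with components (cos φ cos λ, cos φ sin λ, sin φ).
The central angle between the endpoints is δ = arccos(p₁·p₂) ≈ 1.977 rad (113.3°).
Interpolate at f = 1/2 with slerp weights a = sin((1−f)δ)/sin δ ≈ 0.909, b = sin(fδ)/sin δ ≈ 0.909.
p = a·p₁ + b·p₂ ≈ (-0.329, -0.369, 0.869); φ = arcsin(p_z) ≈ 60.35°, λ = atan2(p_y, p_x) ≈ -131.73°.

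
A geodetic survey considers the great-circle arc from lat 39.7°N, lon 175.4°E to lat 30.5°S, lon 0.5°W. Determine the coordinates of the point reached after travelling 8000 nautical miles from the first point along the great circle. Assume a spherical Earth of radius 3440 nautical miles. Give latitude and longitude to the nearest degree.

≈ lat 5°N, lon 11°E

The haversine formula gives a central angle δ ≈ 2.971 rad (170.2°) between the endpoints. The total great-circle distance is δ·R ≈ 2.971 × 3440 ≈ 10219 nmi, so the target fraction is f = 8000/10219 ≈ 0.783.
Interpolate at f ≈ 0.783 with slerp weights a = sin((1−f)δ)/sin δ ≈ 3.537, b = sin(fδ)/sin δ ≈ 4.284.
p = a·p₁ + b·p₂ ≈ (0.979, 0.186, 0.085); φ = arcsin(p_z) ≈ 4.86°, λ = atan2(p_y, p_x) ≈ 10.76°.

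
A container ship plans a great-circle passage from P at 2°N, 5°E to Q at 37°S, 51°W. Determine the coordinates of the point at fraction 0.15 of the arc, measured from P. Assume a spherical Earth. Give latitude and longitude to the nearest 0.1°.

≈ 4.6°S, 2.1°W

From cos δ = sin φ₁ sin φ₂ + cos φ₁ cos φ₂ cos Δλ, the central angle is δ ≈ 1.131 rad (64.8°).
Interpolate at f = 0.15 with slerp weights a = sin((1−f)δ)/sin δ ≈ 0.906, b = sin(fδ)/sin δ ≈ 0.187.
p = a·p₁ + b·p₂ ≈ (0.996, -0.037, -0.081); φ = arcsin(p_z) ≈ -4.63°, λ = atan2(p_y, p_x) ≈ -2.12°.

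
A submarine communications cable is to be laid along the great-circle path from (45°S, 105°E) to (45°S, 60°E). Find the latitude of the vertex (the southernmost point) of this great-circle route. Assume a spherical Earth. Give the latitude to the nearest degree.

≈ 47°S

The great circle lies in the plane with unit normal n̂ = (p₁ × p₂)/|p₁ × p₂|.
Here n̂_z ≈ -0.679; the vertex latitude is φ_max = arccos|n̂_z| ≈ 47.3°.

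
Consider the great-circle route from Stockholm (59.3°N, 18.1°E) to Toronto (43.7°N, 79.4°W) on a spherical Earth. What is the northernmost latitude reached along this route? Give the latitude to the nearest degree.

The great circle lies in the plane with unit normal n̂ = (p₁ × p₂)/|p₁ × p₂|.
Here n̂_z ≈ -0.437; the vertex latitude is φ_max = arccos|n̂_z| ≈ 64.1°.

≈ 64°N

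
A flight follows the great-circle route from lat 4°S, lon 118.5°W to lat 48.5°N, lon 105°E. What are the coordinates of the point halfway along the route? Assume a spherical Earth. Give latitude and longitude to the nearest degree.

Convert each endpoint to a unit vector on the sphere (x = cos φ cos λ, y = cos φ sin λ, z = sin φ).
The central angle between the endpoints is δ = arccos(p₁·p₂) ≈ 2.131 rad (122.1°).
Interpolate at f = 1/2 with slerp weights a = sin((1−f)δ)/sin δ ≈ 1.033, b = sin(fδ)/sin δ ≈ 1.033.
p = a·p₁ + b·p₂ ≈ (-0.669, -0.245, 0.702); φ = arcsin(p_z) ≈ 44.57°, λ = atan2(p_y, p_x) ≈ -159.92°.

≈ lat 45°N, lon 160°W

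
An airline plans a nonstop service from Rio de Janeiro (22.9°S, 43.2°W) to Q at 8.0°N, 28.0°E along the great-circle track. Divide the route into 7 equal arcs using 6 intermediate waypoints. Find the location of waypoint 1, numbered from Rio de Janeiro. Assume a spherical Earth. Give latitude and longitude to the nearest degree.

Write both endpoints as unit vectors p₁, p₂ with components (cos φ cos λ, cos φ sin λ, sin φ).
The central angle between the endpoints is δ = arccos(p₁·p₂) ≈ 1.329 rad (76.1°).
Interpolate at f = 1/7 with slerp weights a = sin((1−f)δ)/sin δ ≈ 0.935, b = sin(fδ)/sin δ ≈ 0.194.
p = a·p₁ + b·p₂ ≈ (0.798, -0.500, -0.337); φ = arcsin(p_z) ≈ -19.69°, λ = atan2(p_y, p_x) ≈ -32.04°.

≈ 20°S, 32°W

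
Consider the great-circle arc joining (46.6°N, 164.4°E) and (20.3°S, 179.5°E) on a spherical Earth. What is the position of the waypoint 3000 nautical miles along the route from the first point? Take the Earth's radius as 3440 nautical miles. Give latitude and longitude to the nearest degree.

The haversine formula gives a central angle δ ≈ 1.192 rad (68.3°) between the endpoints. The total great-circle distance is δ·R ≈ 1.192 × 3440 ≈ 4099 nmi, so the target fraction is f = 3000/4099 ≈ 0.732.
Interpolate at f ≈ 0.732 with slerp weights a = sin((1−f)δ)/sin δ ≈ 0.338, b = sin(fδ)/sin δ ≈ 0.824.
p = a·p₁ + b·p₂ ≈ (-0.997, 0.069, -0.040); φ = arcsin(p_z) ≈ -2.30°, λ = atan2(p_y, p_x) ≈ 176.03°.

≈ (2°S, 176°E)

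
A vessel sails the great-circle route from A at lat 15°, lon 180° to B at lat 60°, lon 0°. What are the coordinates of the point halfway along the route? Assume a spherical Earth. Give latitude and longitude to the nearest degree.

≈ lat 68°, lon 180°

Convert each endpoint to a unit vector on the sphere (x = cos φ cos λ, y = cos φ sin λ, z = sin φ).
The central angle between the endpoints is δ = arccos(p₁·p₂) ≈ 1.833 rad (105.0°).
Interpolate at f = 1/2 with slerp weights a = sin((1−f)δ)/sin δ ≈ 0.821, b = sin(fδ)/sin δ ≈ 0.821.
p = a·p₁ + b·p₂ ≈ (-0.383, 0.000, 0.924); φ = arcsin(p_z) ≈ 67.50°, λ = atan2(p_y, p_x) ≈ 180.00°.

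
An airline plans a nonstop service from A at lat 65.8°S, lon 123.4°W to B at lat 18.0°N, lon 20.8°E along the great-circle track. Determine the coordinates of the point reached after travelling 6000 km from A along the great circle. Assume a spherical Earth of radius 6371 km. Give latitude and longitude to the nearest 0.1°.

≈ lat 50.8°S, lon 6.1°W

Write both endpoints as unit vectors p₁, p₂ with components (cos φ cos λ, cos φ sin λ, sin φ).
The central angle between the endpoints is δ = arccos(p₁·p₂) ≈ 2.212 rad (126.7°). The total great-circle distance is δ·R ≈ 2.212 × 6371 ≈ 14092 km, so the target fraction is f = 6000/14092 ≈ 0.426.
Interpolate at f ≈ 0.426 with slerp weights a = sin((1−f)δ)/sin δ ≈ 1.192, b = sin(fδ)/sin δ ≈ 1.009.
p = a·p₁ + b·p₂ ≈ (0.628, -0.067, -0.775); φ = arcsin(p_z) ≈ -50.83°, λ = atan2(p_y, p_x) ≈ -6.10°.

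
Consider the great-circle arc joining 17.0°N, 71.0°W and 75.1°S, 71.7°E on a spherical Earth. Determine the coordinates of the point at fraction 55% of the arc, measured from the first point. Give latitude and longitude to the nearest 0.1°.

≈ 47.0°S, 57.3°W

The haversine formula gives a central angle δ ≈ 2.069 rad (118.6°) between the endpoints.
Interpolate at f = 0.55 with slerp weights a = sin((1−f)δ)/sin δ ≈ 0.914, b = sin(fδ)/sin δ ≈ 1.034.
p = a·p₁ + b·p₂ ≈ (0.368, -0.574, -0.732); φ = arcsin(p_z) ≈ -47.04°, λ = atan2(p_y, p_x) ≈ -57.33°.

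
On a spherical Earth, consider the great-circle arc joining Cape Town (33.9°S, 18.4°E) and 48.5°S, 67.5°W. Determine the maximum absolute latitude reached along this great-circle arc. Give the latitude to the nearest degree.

The great circle lies in the plane with unit normal n̂ = (p₁ × p₂)/|p₁ × p₂|.
Here n̂_z ≈ -0.617; the vertex latitude is φ_max = arccos|n̂_z| ≈ 51.9°.
Check via Clairaut: cos φ_max = |cos φ₁| · sin C = cos(33.9°)·sin(132.0°) ≈ 0.617, again giving ≈ 51.9°.

≈ 52°S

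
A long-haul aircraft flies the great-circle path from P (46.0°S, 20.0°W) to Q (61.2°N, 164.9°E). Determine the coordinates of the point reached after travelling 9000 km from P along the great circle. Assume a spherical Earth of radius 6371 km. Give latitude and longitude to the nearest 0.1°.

Write both endpoints as unit vectors p₁, p₂ with components (cos φ cos λ, cos φ sin λ, sin φ).
The central angle between the endpoints is δ = arccos(p₁·p₂) ≈ 2.872 rad (164.5°). The total great-circle distance is δ·R ≈ 2.872 × 6371 ≈ 18295 km, so the target fraction is f = 9000/18295 ≈ 0.492.
Interpolate at f ≈ 0.492 with slerp weights a = sin((1−f)δ)/sin δ ≈ 3.727, b = sin(fδ)/sin δ ≈ 3.703.
p = a·p₁ + b·p₂ ≈ (0.710, -0.421, 0.564); φ = arcsin(p_z) ≈ 34.37°, λ = atan2(p_y, p_x) ≈ -30.64°.

≈ (34.4°N, 30.6°W)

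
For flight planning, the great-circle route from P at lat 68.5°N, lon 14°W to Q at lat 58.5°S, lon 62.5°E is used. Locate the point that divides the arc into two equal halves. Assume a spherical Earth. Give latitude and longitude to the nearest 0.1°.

≈ lat 6.3°N, lon 32.1°E

From cos δ = sin φ₁ sin φ₂ + cos φ₁ cos φ₂ cos Δλ, the central angle is δ ≈ 2.417 rad (138.5°).
Interpolate at f = 1/2 with slerp weights a = sin((1−f)δ)/sin δ ≈ 1.410, b = sin(fδ)/sin δ ≈ 1.410.
p = a·p₁ + b·p₂ ≈ (0.842, 0.529, 0.110); φ = arcsin(p_z) ≈ 6.30°, λ = atan2(p_y, p_x) ≈ 32.13°.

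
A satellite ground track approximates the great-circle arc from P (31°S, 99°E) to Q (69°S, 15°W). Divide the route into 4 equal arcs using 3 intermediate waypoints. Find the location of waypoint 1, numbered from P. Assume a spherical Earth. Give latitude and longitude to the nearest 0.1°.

≈ (46.9°S, 90.2°E)

Write both endpoints as unit vectors p₁, p₂ with components (cos φ cos λ, cos φ sin λ, sin φ).
The central angle between the endpoints is δ = arccos(p₁·p₂) ≈ 1.207 rad (69.2°).
Interpolate at f = 1/4 with slerp weights a = sin((1−f)δ)/sin δ ≈ 0.842, b = sin(fδ)/sin δ ≈ 0.318.
p = a·p₁ + b·p₂ ≈ (-0.003, 0.683, -0.730); φ = arcsin(p_z) ≈ -46.92°, λ = atan2(p_y, p_x) ≈ 90.23°.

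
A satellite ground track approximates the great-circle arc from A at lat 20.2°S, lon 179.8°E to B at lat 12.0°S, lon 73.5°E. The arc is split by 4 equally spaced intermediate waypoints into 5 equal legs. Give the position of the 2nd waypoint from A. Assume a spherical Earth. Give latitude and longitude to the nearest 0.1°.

≈ lat 26.3°S, lon 136.3°E

Write both endpoints as unit vectors p₁, p₂ with components (cos φ cos λ, cos φ sin λ, sin φ).
The central angle between the endpoints is δ = arccos(p₁·p₂) ≈ 1.758 rad (100.7°).
Interpolate at f = 2/5 with slerp weights a = sin((1−f)δ)/sin δ ≈ 0.885, b = sin(fδ)/sin δ ≈ 0.658.
p = a·p₁ + b·p₂ ≈ (-0.648, 0.620, -0.442); φ = arcsin(p_z) ≈ -26.26°, λ = atan2(p_y, p_x) ≈ 136.26°.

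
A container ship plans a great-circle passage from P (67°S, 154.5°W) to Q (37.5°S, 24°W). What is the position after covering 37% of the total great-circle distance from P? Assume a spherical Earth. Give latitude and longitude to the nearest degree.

≈ (74°S, 75°W)

Convert each endpoint to a unit vector on the sphere (x = cos φ cos λ, y = cos φ sin λ, z = sin φ).
The central angle between the endpoints is δ = arccos(p₁·p₂) ≈ 1.204 rad (69.0°).
Interpolate at f = 0.37 with slerp weights a = sin((1−f)δ)/sin δ ≈ 0.737, b = sin(fδ)/sin δ ≈ 0.462.
p = a·p₁ + b·p₂ ≈ (0.075, -0.273, -0.959); φ = arcsin(p_z) ≈ -73.57°, λ = atan2(p_y, p_x) ≈ -74.70°.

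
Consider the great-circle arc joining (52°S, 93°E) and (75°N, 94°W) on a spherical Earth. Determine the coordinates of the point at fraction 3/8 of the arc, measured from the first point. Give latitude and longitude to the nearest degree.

≈ (7°N, 97°E)

Write both endpoints as unit vectors p₁, p₂ with components (cos φ cos λ, cos φ sin λ, sin φ).
The central angle between the endpoints is δ = arccos(p₁·p₂) ≈ 2.737 rad (156.8°).
Interpolate at f = 3/8 with slerp weights a = sin((1−f)δ)/sin δ ≈ 2.516, b = sin(fδ)/sin δ ≈ 2.174.
p = a·p₁ + b·p₂ ≈ (-0.120, 0.986, 0.117); φ = arcsin(p_z) ≈ 6.71°, λ = atan2(p_y, p_x) ≈ 96.96°.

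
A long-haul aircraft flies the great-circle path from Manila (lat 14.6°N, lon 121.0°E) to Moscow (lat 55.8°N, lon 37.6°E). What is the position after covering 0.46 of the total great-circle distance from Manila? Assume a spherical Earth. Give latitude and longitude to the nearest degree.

Write both endpoints as unit vectors p₁, p₂ with components (cos φ cos λ, cos φ sin λ, sin φ).
The central angle between the endpoints is δ = arccos(p₁·p₂) ≈ 1.296 rad (74.3°).
Interpolate at f = 0.46 with slerp weights a = sin((1−f)δ)/sin δ ≈ 0.669, b = sin(fδ)/sin δ ≈ 0.583.
p = a·p₁ + b·p₂ ≈ (-0.074, 0.755, 0.651); φ = arcsin(p_z) ≈ 40.64°, λ = atan2(p_y, p_x) ≈ 95.58°.

≈ lat 41°N, lon 96°E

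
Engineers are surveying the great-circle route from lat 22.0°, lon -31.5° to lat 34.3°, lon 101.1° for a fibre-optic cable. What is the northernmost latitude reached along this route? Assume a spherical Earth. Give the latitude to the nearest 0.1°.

The great circle lies in the plane with unit normal n̂ = (p₁ × p₂)/|p₁ × p₂|.
Here n̂_z ≈ +0.592; the vertex latitude is φ_max = arccos|n̂_z| ≈ 53.7°.

≈ 53.7°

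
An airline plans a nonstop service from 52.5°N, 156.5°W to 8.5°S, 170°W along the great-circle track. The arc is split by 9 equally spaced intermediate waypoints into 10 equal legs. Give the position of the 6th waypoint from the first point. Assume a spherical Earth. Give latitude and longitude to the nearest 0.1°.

The haversine formula gives a central angle δ ≈ 1.084 rad (62.1°) between the endpoints.
Interpolate at f = 6/10 with slerp weights a = sin((1−f)δ)/sin δ ≈ 0.475, b = sin(fδ)/sin δ ≈ 0.685.
p = a·p₁ + b·p₂ ≈ (-0.933, -0.233, 0.276); φ = arcsin(p_z) ≈ 16.01°, λ = atan2(p_y, p_x) ≈ -165.97°.

≈ 16.0°N, 166.0°W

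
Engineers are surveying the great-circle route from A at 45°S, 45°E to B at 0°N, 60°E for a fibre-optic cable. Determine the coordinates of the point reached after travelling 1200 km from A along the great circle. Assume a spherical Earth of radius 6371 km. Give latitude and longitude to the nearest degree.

≈ 35°S, 50°E

Write both endpoints as unit vectors p₁, p₂ with components (cos φ cos λ, cos φ sin λ, sin φ).
The central angle between the endpoints is δ = arccos(p₁·p₂) ≈ 0.819 rad (46.9°). The total great-circle distance is δ·R ≈ 0.819 × 6371 ≈ 5217 km, so the target fraction is f = 1200/5217 ≈ 0.230.
Interpolate at f ≈ 0.230 with slerp weights a = sin((1−f)δ)/sin δ ≈ 0.807, b = sin(fδ)/sin δ ≈ 0.256.
p = a·p₁ + b·p₂ ≈ (0.532, 0.626, -0.571); φ = arcsin(p_z) ≈ -34.81°, λ = atan2(p_y, p_x) ≈ 49.63°.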